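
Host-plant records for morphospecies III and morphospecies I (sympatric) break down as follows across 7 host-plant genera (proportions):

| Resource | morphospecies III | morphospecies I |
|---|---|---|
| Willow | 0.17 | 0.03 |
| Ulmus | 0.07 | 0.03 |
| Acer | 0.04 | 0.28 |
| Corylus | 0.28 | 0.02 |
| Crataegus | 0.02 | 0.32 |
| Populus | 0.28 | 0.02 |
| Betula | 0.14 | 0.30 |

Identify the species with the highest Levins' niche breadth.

Σp_IIIᵢ² = 0.17² + 0.07² + 0.04² + 0.28² + 0.02² + 0.28² + 0.14² = 0.0289 + 0.0049 + 0.0016 + 0.0784 + 0.0004 + 0.0784 + 0.0196 = 0.2122
B_III = 1 / 0.2122 = 4.7125
Σp_Iᵢ² = 0.03² + 0.03² + 0.28² + 0.02² + 0.32² + 0.02² + 0.30² = 0.0009 + 0.0009 + 0.0784 + 0.0004 + 0.1024 + 0.0004 + 0.0900 = 0.2734
B_I = 1 / 0.2734 = 3.6576
Highest B → broadest niche (most generalist): morphospecies III (B = 4.71).

morphospecies III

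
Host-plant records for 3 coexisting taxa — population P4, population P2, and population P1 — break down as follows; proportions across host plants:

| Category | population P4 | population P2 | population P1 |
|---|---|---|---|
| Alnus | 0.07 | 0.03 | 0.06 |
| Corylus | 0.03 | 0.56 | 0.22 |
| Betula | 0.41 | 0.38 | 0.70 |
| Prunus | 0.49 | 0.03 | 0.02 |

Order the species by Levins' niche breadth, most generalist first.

Σp_P4ᵢ² = 0.07² + 0.03² + 0.41² + 0.49² = 0.0049 + 0.0009 + 0.1681 + 0.2401 = 0.4140
B_P4 = 1 / 0.4140 = 2.4155
Σp_P2ᵢ² = 0.03² + 0.56² + 0.38² + 0.03² = 0.0009 + 0.3136 + 0.1444 + 0.0009 = 0.4598
B_P2 = 1 / 0.4598 = 2.1749
Σp_P1ᵢ² = 0.06² + 0.22² + 0.70² + 0.02² = 0.0036 + 0.0484 + 0.4900 + 0.0004 = 0.5424
B_P1 = 1 / 0.5424 = 1.8437
Ranking by B (broadest → narrowest): population P4 (2.42) > population P2 (2.17) > population P1 (1.84)

population P4 > population P2 > population P1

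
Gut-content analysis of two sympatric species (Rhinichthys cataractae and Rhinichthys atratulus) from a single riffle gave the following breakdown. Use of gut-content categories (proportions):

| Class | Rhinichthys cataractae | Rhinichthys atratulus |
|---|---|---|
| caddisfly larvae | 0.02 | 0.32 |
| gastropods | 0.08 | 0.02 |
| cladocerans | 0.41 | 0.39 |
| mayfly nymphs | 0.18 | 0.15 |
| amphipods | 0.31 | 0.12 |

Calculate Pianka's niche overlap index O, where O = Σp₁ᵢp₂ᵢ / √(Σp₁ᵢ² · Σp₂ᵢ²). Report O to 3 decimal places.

Σ p₁ᵢp₂ᵢ = 0.0064 + 0.0016 + 0.1599 + 0.0270 + 0.0372 = 0.2321
Σp_1ᵢ² = 0.02² + 0.08² + 0.41² + 0.18² + 0.31² = 0.0004 + 0.0064 + 0.1681 + 0.0324 + 0.0961 = 0.3034
Σp_2ᵢ² = 0.32² + 0.02² + 0.39² + 0.15² + 0.12² = 0.1024 + 0.0004 + 0.1521 + 0.0225 + 0.0144 = 0.2918
O = 0.2321 / √(0.3034 × 0.2918) = 0.2321 / 0.297543 = 0.78006

0.780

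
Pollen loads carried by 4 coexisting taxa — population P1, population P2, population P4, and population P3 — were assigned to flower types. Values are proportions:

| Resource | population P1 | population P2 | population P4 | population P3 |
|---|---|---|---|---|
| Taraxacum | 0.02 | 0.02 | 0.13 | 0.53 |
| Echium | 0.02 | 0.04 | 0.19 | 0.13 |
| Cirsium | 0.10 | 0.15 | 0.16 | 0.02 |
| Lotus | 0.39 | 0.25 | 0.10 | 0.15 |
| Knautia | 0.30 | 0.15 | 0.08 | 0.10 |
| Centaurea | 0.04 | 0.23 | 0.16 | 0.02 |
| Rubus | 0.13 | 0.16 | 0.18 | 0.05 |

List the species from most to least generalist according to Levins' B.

population P4 > population P2 > population P1 > population P3

Σp_P1ᵢ² = 0.02² + 0.02² + 0.10² + 0.39² + 0.30² + 0.04² + 0.13² = 0.0004 + 0.0004 + 0.0100 + 0.1521 + 0.0900 + 0.0016 + 0.0169 = 0.2714
B_P1 = 1 / 0.2714 = 3.6846
Σp_P2ᵢ² = 0.02² + 0.04² + 0.15² + 0.25² + 0.15² + 0.23² + 0.16² = 0.0004 + 0.0016 + 0.0225 + 0.0625 + 0.0225 + 0.0529 + 0.0256 = 0.1880
B_P2 = 1 / 0.1880 = 5.3191
Σp_P4ᵢ² = 0.13² + 0.19² + 0.16² + 0.10² + 0.08² + 0.16² + 0.18² = 0.0169 + 0.0361 + 0.0256 + 0.0100 + 0.0064 + 0.0256 + 0.0324 = 0.1530
B_P4 = 1 / 0.1530 = 6.5359
Σp_P3ᵢ² = 0.53² + 0.13² + 0.02² + 0.15² + 0.10² + 0.02² + 0.05² = 0.2809 + 0.0169 + 0.0004 + 0.0225 + 0.0100 + 0.0004 + 0.0025 = 0.3336
B_P3 = 1 / 0.3336 = 2.9976
Ranking by B (broadest → narrowest): population P4 (6.54) > population P2 (5.32) > population P1 (3.68) > population P3 (3.00)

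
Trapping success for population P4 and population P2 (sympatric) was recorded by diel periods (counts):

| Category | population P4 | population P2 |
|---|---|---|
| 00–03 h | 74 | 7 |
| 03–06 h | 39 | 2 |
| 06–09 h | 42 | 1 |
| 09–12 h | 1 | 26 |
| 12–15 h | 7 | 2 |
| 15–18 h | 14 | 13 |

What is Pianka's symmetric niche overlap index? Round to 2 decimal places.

0.30

Proportions for population P4 (n=177): 74/177=0.4181, 39/177=0.2203, 42/177=0.2373, 1/177=0.0056, 7/177=0.0395, 14/177=0.0791
Proportions for population P2 (n=51): 7/51=0.1373, 2/51=0.0392, 1/51=0.0196, 26/51=0.5098, 2/51=0.0392, 13/51=0.2549
Σ p₁ᵢp₂ᵢ = 0.057405 + 0.008636 + 0.004651 + 0.002855 + 0.001548 + 0.020163 = 0.095258
Σp_1ᵢ² = 0.4181² + 0.2203² + 0.2373² + 0.0056² + 0.0395² + 0.0791² = 0.174808 + 0.048532 + 0.056311 + 0.000031 + 0.001560 + 0.006257 = 0.287499
Σp_2ᵢ² = 0.1373² + 0.0392² + 0.0196² + 0.5098² + 0.0392² + 0.2549² = 0.018851 + 0.001537 + 0.000384 + 0.259896 + 0.001537 + 0.064974 = 0.347179
O = 0.095258 / √(0.287499 × 0.347179) = 0.095258 / 0.3159329 = 0.3015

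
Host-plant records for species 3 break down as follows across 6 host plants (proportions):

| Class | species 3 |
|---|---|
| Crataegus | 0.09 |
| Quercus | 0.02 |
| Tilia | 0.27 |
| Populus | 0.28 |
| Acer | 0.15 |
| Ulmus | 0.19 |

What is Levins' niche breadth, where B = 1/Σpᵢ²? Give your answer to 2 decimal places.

Σpᵢ² = 0.09² + 0.02² + 0.27² + 0.28² + 0.15² + 0.19² = 0.0081 + 0.0004 + 0.0729 + 0.0784 + 0.0225 + 0.0361 = 0.2184
B = 1 / 0.2184 = 4.5788

4.58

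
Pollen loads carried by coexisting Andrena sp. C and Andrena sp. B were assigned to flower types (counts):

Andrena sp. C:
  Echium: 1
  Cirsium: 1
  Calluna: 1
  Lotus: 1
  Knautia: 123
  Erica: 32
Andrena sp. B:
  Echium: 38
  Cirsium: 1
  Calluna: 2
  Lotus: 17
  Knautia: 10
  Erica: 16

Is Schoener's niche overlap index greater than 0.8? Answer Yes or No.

Proportions for Andrena sp. C (n=159): 1/159=0.0063, 1/159=0.0063, 1/159=0.0063, 1/159=0.0063, 123/159=0.7736, 32/159=0.2013
Proportions for Andrena sp. B (n=84): 38/84=0.4524, 1/84=0.0119, 2/84=0.0238, 17/84=0.2024, 10/84=0.1190, 16/84=0.1905
Σ|p₁ᵢ − p₂ᵢ| = 0.4461 + 0.0056 + 0.0175 + 0.1961 + 0.6546 + 0.0108 = 1.3307
D = 1 − ½ × 1.3307 = 1 − 0.66535 = 0.33465
D = 0.33465 < 0.8 → No.

No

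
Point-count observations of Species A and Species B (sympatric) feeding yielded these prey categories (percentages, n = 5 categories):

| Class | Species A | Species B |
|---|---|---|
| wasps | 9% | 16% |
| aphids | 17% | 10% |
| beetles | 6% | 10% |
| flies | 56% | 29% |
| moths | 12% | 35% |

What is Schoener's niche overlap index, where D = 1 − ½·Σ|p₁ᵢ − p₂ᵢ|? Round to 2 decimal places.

Convert percentages to proportions (divide by 100).
Σ|p₁ᵢ − p₂ᵢ| = 0.07 + 0.07 + 0.04 + 0.27 + 0.23 = 0.68
D = 1 − ½ × 0.68 = 1 − 0.340 = 0.6600

0.66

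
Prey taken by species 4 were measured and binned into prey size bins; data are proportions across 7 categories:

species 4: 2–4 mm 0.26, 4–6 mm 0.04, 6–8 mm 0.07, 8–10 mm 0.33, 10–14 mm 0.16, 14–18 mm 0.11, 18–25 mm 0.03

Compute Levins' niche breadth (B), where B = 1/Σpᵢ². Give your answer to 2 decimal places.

4.51

Σpᵢ² = 0.26² + 0.04² + 0.07² + 0.33² + 0.16² + 0.11² + 0.03² = 0.0676 + 0.0016 + 0.0049 + 0.1089 + 0.0256 + 0.0121 + 0.0009 = 0.2216
B = 1 / 0.2216 = 4.5126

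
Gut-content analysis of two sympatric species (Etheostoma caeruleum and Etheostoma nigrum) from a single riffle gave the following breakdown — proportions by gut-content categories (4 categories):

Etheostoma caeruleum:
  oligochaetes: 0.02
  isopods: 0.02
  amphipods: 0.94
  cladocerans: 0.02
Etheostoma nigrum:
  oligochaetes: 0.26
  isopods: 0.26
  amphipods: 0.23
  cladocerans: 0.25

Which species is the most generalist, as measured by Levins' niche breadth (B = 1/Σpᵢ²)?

Etheostoma nigrum

Σp_caerᵢ² = 0.02² + 0.02² + 0.94² + 0.02² = 0.0004 + 0.0004 + 0.8836 + 0.0004 = 0.8848
B_caer = 1 / 0.8848 = 1.1302
Σp_nigrᵢ² = 0.26² + 0.26² + 0.23² + 0.25² = 0.0676 + 0.0676 + 0.0529 + 0.0625 = 0.2506
B_nigr = 1 / 0.2506 = 3.9904
Highest B → broadest niche (most generalist): Etheostoma nigrum (B = 3.99).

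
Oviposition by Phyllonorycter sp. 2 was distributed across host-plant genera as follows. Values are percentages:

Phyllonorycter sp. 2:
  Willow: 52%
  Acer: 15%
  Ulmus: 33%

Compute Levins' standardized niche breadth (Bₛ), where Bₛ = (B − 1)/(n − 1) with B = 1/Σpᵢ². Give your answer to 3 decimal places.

Convert percentages to proportions (divide by 100).
Σpᵢ² = 0.52² + 0.15² + 0.33² = 0.2704 + 0.0225 + 0.1089 = 0.4018
B = 1 / 0.4018 = 2.48880
Bₛ = (B − 1)/(n − 1) = (2.48880 − 1)/(3 − 1) = 1.48880/2 = 0.74440

0.744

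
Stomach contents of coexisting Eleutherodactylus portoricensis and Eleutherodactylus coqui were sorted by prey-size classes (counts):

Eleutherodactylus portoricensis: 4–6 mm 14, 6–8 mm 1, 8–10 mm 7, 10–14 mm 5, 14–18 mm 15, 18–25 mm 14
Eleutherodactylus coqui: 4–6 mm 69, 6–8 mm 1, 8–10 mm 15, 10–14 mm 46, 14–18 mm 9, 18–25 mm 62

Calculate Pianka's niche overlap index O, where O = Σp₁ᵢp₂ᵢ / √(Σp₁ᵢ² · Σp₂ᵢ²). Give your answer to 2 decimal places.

0.83

Proportions for Eleutherodactylus portoricensis (n=56): 14/56=0.2500, 1/56=0.0179, 7/56=0.1250, 5/56=0.0893, 15/56=0.2679, 14/56=0.2500
Proportions for Eleutherodactylus coqui (n=202): 69/202=0.3416, 1/202=0.0050, 15/202=0.0743, 46/202=0.2277, 9/202=0.0446, 62/202=0.3069
Σ p₁ᵢp₂ᵢ = 0.085400 + 0.000090 + 0.009288 + 0.020334 + 0.011948 + 0.076725 = 0.203785
Σp_1ᵢ² = 0.2500² + 0.0179² + 0.1250² + 0.0893² + 0.2679² + 0.2500² = 0.062500 + 0.000320 + 0.015625 + 0.007974 + 0.071770 + 0.062500 = 0.220689
Σp_2ᵢ² = 0.3416² + 0.0050² + 0.0743² + 0.2277² + 0.0446² + 0.3069² = 0.116691 + 0.000025 + 0.005520 + 0.051847 + 0.001989 + 0.094188 = 0.270260
O = 0.203785 / √(0.220689 × 0.270260) = 0.203785 / 0.2442200 = 0.8344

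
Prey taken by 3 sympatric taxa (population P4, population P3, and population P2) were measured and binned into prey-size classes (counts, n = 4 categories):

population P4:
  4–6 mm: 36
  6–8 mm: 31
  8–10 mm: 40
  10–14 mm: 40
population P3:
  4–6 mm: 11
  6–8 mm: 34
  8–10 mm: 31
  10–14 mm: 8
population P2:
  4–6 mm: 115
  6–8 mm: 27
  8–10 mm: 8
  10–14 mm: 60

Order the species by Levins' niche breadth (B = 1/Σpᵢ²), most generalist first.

Proportions for population P4 (n=147): 36/147=0.2449, 31/147=0.2109, 40/147=0.2721, 40/147=0.2721
Proportions for population P3 (n=84): 11/84=0.1310, 34/84=0.4048, 31/84=0.3690, 8/84=0.0952
Proportions for population P2 (n=210): 115/210=0.5476, 27/210=0.1286, 8/210=0.0381, 60/210=0.2857
Σp_P4ᵢ² = 0.2449² + 0.2109² + 0.2721² + 0.2721² = 0.059976 + 0.044479 + 0.074038 + 0.074038 = 0.252531
B_P4 = 1 / 0.252531 = 3.9599
Σp_P3ᵢ² = 0.1310² + 0.4048² + 0.3690² + 0.0952² = 0.017161 + 0.163863 + 0.136161 + 0.009063 = 0.326248
B_P3 = 1 / 0.326248 = 3.0652
Σp_P2ᵢ² = 0.5476² + 0.1286² + 0.0381² + 0.2857² = 0.299866 + 0.016538 + 0.001452 + 0.081624 = 0.399480
B_P2 = 1 / 0.399480 = 2.5033
Ranking by B (broadest → narrowest): population P4 (3.96) > population P3 (3.07) > population P2 (2.50)

population P4 > population P3 > population P2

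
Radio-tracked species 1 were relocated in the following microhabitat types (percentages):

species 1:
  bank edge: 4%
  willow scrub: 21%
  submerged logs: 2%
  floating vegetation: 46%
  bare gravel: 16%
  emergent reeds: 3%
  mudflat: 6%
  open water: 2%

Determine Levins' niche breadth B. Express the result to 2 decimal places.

3.47

Convert percentages to proportions (divide by 100).
Σpᵢ² = 0.04² + 0.21² + 0.02² + 0.46² + 0.16² + 0.03² + 0.06² + 0.02² = 0.0016 + 0.0441 + 0.0004 + 0.2116 + 0.0256 + 0.0009 + 0.0036 + 0.0004 = 0.2882
B = 1 / 0.2882 = 3.4698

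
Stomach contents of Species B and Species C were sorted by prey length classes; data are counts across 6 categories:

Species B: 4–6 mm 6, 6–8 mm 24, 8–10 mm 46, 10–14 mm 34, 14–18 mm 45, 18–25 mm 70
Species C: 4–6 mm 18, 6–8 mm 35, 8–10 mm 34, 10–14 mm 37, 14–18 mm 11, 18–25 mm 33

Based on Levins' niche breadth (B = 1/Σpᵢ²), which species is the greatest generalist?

Species C

Proportions for Species B (n=225): 6/225=0.0267, 24/225=0.1067, 46/225=0.2044, 34/225=0.1511, 45/225=0.2000, 70/225=0.3111
Proportions for Species C (n=168): 18/168=0.1071, 35/168=0.2083, 34/168=0.2024, 37/168=0.2202, 11/168=0.0655, 33/168=0.1964
Σp_Bᵢ² = 0.0267² + 0.1067² + 0.2044² + 0.1511² + 0.2000² + 0.3111² = 0.000713 + 0.011385 + 0.041779 + 0.022831 + 0.040000 + 0.096783 = 0.213491
B_B = 1 / 0.213491 = 4.6840
Σp_Cᵢ² = 0.1071² + 0.2083² + 0.2024² + 0.2202² + 0.0655² + 0.1964² = 0.011470 + 0.043389 + 0.040966 + 0.048488 + 0.004290 + 0.038573 = 0.187176
B_C = 1 / 0.187176 = 5.3426
Highest B → broadest niche (most generalist): Species C (B = 5.34).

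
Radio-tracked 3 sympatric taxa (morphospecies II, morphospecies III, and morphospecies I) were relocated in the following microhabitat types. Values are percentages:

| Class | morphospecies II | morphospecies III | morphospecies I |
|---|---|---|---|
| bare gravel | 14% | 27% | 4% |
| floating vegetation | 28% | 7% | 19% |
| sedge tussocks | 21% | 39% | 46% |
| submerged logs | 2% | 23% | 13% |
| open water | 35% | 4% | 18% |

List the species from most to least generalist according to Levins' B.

Convert percentages to proportions (divide by 100).
Σp_IIᵢ² = 0.14² + 0.28² + 0.21² + 0.02² + 0.35² = 0.0196 + 0.0784 + 0.0441 + 0.0004 + 0.1225 = 0.2650
B_II = 1 / 0.2650 = 3.7736
Σp_IIIᵢ² = 0.27² + 0.07² + 0.39² + 0.23² + 0.04² = 0.0729 + 0.0049 + 0.1521 + 0.0529 + 0.0016 = 0.2844
B_III = 1 / 0.2844 = 3.5162
Σp_Iᵢ² = 0.04² + 0.19² + 0.46² + 0.13² + 0.18² = 0.0016 + 0.0361 + 0.2116 + 0.0169 + 0.0324 = 0.2986
B_I = 1 / 0.2986 = 3.3490
Ranking by B (broadest → narrowest): morphospecies II (3.77) > morphospecies III (3.52) > morphospecies I (3.35)

morphospecies II > morphospecies III > morphospecies I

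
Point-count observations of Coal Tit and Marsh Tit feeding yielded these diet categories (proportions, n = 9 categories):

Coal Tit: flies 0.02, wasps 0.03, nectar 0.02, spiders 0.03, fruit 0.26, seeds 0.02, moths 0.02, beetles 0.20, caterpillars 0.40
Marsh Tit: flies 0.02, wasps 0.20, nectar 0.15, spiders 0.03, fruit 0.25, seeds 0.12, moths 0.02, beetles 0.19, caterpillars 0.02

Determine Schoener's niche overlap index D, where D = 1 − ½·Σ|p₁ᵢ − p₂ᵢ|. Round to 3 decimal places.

0.600

Σ|p₁ᵢ − p₂ᵢ| = 0.00 + 0.17 + 0.13 + 0.00 + 0.01 + 0.10 + 0.00 + 0.01 + 0.38 = 0.80
D = 1 − ½ × 0.80 = 1 − 0.400 = 0.60000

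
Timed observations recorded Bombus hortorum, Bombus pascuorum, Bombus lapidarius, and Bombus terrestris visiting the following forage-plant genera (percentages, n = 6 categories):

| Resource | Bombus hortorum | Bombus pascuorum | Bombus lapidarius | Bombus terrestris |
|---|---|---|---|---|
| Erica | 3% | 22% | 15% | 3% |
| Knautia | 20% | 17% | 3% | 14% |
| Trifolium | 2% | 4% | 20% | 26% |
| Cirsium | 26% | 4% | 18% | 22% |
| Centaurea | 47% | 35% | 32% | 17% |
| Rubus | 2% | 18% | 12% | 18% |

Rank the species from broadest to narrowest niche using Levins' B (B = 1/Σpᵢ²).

Convert percentages to proportions (divide by 100).
Σp_hortᵢ² = 0.03² + 0.20² + 0.02² + 0.26² + 0.47² + 0.02² = 0.0009 + 0.0400 + 0.0004 + 0.0676 + 0.2209 + 0.0004 = 0.3302
B_hort = 1 / 0.3302 = 3.0285
Σp_pascᵢ² = 0.22² + 0.17² + 0.04² + 0.04² + 0.35² + 0.18² = 0.0484 + 0.0289 + 0.0016 + 0.0016 + 0.1225 + 0.0324 = 0.2354
B_pasc = 1 / 0.2354 = 4.2481
Σp_lapiᵢ² = 0.15² + 0.03² + 0.20² + 0.18² + 0.32² + 0.12² = 0.0225 + 0.0009 + 0.0400 + 0.0324 + 0.1024 + 0.0144 = 0.2126
B_lapi = 1 / 0.2126 = 4.7037
Σp_terrᵢ² = 0.03² + 0.14² + 0.26² + 0.22² + 0.17² + 0.18² = 0.0009 + 0.0196 + 0.0676 + 0.0484 + 0.0289 + 0.0324 = 0.1978
B_terr = 1 / 0.1978 = 5.0556
Ranking by B (broadest → narrowest): Bombus terrestris (5.06) > Bombus lapidarius (4.70) > Bombus pascuorum (4.25) > Bombus hortorum (3.03)

Bombus terrestris > Bombus lapidarius > Bombus pascuorum > Bombus hortorum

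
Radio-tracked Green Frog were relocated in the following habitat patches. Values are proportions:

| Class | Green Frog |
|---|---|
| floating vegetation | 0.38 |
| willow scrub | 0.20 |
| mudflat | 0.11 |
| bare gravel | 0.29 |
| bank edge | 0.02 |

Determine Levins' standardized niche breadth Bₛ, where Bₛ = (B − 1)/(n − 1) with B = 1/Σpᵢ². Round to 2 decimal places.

Σpᵢ² = 0.38² + 0.20² + 0.11² + 0.29² + 0.02² = 0.1444 + 0.0400 + 0.0121 + 0.0841 + 0.0004 = 0.2810
B = 1 / 0.2810 = 3.5587
Bₛ = (B − 1)/(n − 1) = (3.5587 − 1)/(5 − 1) = 2.5587/4 = 0.6397

0.64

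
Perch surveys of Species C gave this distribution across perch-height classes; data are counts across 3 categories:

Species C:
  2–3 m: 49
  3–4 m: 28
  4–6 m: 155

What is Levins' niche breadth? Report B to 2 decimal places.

Proportions for Species C (n=232): 49/232=0.2112, 28/232=0.1207, 155/232=0.6681
Σpᵢ² = 0.2112² + 0.1207² + 0.6681² = 0.044605 + 0.014568 + 0.446358 = 0.505531
B = 1 / 0.505531 = 1.9781

1.98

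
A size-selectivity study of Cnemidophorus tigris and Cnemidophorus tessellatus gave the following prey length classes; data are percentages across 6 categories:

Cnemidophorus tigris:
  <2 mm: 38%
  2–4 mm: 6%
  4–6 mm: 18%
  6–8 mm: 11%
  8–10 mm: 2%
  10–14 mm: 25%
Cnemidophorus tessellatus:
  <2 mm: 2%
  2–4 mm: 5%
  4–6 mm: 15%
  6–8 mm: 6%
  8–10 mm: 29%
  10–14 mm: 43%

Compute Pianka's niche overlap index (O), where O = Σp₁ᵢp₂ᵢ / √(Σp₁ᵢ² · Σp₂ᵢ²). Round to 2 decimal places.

Convert percentages to proportions (divide by 100).
Σ p₁ᵢp₂ᵢ = 0.0076 + 0.0030 + 0.0270 + 0.0066 + 0.0058 + 0.1075 = 0.1575
Σp_1ᵢ² = 0.38² + 0.06² + 0.18² + 0.11² + 0.02² + 0.25² = 0.1444 + 0.0036 + 0.0324 + 0.0121 + 0.0004 + 0.0625 = 0.2554
Σp_2ᵢ² = 0.02² + 0.05² + 0.15² + 0.06² + 0.29² + 0.43² = 0.0004 + 0.0025 + 0.0225 + 0.0036 + 0.0841 + 0.1849 = 0.2980
O = 0.1575 / √(0.2554 × 0.2980) = 0.1575 / 0.27588 = 0.5709

0.57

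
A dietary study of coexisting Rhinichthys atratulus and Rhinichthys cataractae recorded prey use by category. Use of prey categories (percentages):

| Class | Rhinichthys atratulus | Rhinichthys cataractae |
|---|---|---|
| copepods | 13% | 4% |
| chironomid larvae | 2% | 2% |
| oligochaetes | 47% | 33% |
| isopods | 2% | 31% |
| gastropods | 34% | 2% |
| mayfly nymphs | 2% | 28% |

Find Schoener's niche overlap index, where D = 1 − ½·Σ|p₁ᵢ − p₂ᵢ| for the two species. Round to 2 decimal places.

0.45

Convert percentages to proportions (divide by 100).
Σ|p₁ᵢ − p₂ᵢ| = 0.09 + 0.00 + 0.14 + 0.29 + 0.32 + 0.26 = 1.10
D = 1 − ½ × 1.10 = 1 − 0.550 = 0.4500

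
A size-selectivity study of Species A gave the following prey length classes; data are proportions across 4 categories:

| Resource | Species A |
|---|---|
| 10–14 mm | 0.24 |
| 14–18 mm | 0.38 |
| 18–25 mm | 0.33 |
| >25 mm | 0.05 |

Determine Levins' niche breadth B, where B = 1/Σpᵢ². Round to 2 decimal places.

3.19

Σpᵢ² = 0.24² + 0.38² + 0.33² + 0.05² = 0.0576 + 0.1444 + 0.1089 + 0.0025 = 0.3134
B = 1 / 0.3134 = 3.1908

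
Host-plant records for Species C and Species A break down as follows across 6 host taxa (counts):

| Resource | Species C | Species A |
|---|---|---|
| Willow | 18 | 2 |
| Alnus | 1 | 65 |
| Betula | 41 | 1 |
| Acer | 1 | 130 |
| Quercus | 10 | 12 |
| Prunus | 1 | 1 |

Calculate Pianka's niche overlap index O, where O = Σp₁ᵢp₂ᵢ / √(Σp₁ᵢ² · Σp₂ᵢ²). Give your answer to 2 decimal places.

Proportions for Species C (n=72): 18/72=0.2500, 1/72=0.0139, 41/72=0.5694, 1/72=0.0139, 10/72=0.1389, 1/72=0.0139
Proportions for Species A (n=211): 2/211=0.0095, 65/211=0.3081, 1/211=0.0047, 130/211=0.6161, 12/211=0.0569, 1/211=0.0047
Σ p₁ᵢp₂ᵢ = 0.002375 + 0.004283 + 0.002676 + 0.008564 + 0.007903 + 0.000065 = 0.025866
Σp_1ᵢ² = 0.2500² + 0.0139² + 0.5694² + 0.0139² + 0.1389² + 0.0139² = 0.062500 + 0.000193 + 0.324216 + 0.000193 + 0.019293 + 0.000193 = 0.406588
Σp_2ᵢ² = 0.0095² + 0.3081² + 0.0047² + 0.6161² + 0.0569² + 0.0047² = 0.000090 + 0.094926 + 0.000022 + 0.379579 + 0.003238 + 0.000022 = 0.477877
O = 0.025866 / √(0.406588 × 0.477877) = 0.025866 / 0.4407937 = 0.0587

0.06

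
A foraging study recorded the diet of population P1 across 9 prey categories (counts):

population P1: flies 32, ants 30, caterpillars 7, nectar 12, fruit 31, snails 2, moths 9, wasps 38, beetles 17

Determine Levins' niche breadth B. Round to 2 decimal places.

Proportions for population P1 (n=178): 32/178=0.1798, 30/178=0.1685, 7/178=0.0393, 12/178=0.0674, 31/178=0.1742, 2/178=0.0112, 9/178=0.0506, 38/178=0.2135, 17/178=0.0955
Σpᵢ² = 0.1798² + 0.1685² + 0.0393² + 0.0674² + 0.1742² + 0.0112² + 0.0506² + 0.2135² + 0.0955² = 0.032328 + 0.028392 + 0.001544 + 0.004543 + 0.030346 + 0.000125 + 0.002560 + 0.045582 + 0.009120 = 0.154540
B = 1 / 0.154540 = 6.4708

6.47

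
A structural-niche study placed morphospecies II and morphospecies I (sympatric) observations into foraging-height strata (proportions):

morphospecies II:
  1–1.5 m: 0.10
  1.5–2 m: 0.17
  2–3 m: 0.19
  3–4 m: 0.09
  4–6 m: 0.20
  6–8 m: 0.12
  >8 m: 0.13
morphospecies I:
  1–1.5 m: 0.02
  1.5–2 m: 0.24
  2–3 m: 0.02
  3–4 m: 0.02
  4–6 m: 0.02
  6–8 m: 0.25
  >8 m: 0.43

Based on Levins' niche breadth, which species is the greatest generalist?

Σp_IIᵢ² = 0.10² + 0.17² + 0.19² + 0.09² + 0.20² + 0.12² + 0.13² = 0.0100 + 0.0289 + 0.0361 + 0.0081 + 0.0400 + 0.0144 + 0.0169 = 0.1544
B_II = 1 / 0.1544 = 6.4767
Σp_Iᵢ² = 0.02² + 0.24² + 0.02² + 0.02² + 0.02² + 0.25² + 0.43² = 0.0004 + 0.0576 + 0.0004 + 0.0004 + 0.0004 + 0.0625 + 0.1849 = 0.3066
B_I = 1 / 0.3066 = 3.2616
Highest B → broadest niche (most generalist): morphospecies II (B = 6.48).

morphospecies II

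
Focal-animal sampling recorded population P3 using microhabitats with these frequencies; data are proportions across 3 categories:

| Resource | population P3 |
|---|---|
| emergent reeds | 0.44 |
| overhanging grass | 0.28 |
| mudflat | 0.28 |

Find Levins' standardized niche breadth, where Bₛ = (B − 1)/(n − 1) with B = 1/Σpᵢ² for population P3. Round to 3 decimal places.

0.927

Σpᵢ² = 0.44² + 0.28² + 0.28² = 0.1936 + 0.0784 + 0.0784 = 0.3504
B = 1 / 0.3504 = 2.85388
Bₛ = (B − 1)/(n − 1) = (2.85388 − 1)/(3 − 1) = 1.85388/2 = 0.92694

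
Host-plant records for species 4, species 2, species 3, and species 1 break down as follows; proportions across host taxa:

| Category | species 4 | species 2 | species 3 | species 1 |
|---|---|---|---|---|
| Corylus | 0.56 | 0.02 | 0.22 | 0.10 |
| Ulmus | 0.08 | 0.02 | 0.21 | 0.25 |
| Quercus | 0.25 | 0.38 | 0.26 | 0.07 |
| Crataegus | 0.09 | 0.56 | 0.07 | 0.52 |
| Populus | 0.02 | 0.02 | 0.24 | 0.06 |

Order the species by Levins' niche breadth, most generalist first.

Σp_4ᵢ² = 0.56² + 0.08² + 0.25² + 0.09² + 0.02² = 0.3136 + 0.0064 + 0.0625 + 0.0081 + 0.0004 = 0.3910
B_4 = 1 / 0.3910 = 2.5575
Σp_2ᵢ² = 0.02² + 0.02² + 0.38² + 0.56² + 0.02² = 0.0004 + 0.0004 + 0.1444 + 0.3136 + 0.0004 = 0.4592
B_2 = 1 / 0.4592 = 2.1777
Σp_3ᵢ² = 0.22² + 0.21² + 0.26² + 0.07² + 0.24² = 0.0484 + 0.0441 + 0.0676 + 0.0049 + 0.0576 = 0.2226
B_3 = 1 / 0.2226 = 4.4924
Σp_1ᵢ² = 0.10² + 0.25² + 0.07² + 0.52² + 0.06² = 0.0100 + 0.0625 + 0.0049 + 0.2704 + 0.0036 = 0.3514
B_1 = 1 / 0.3514 = 2.8458
Ranking by B (broadest → narrowest): species 3 (4.49) > species 1 (2.85) > species 4 (2.56) > species 2 (2.18)

species 3 > species 1 > species 4 > species 2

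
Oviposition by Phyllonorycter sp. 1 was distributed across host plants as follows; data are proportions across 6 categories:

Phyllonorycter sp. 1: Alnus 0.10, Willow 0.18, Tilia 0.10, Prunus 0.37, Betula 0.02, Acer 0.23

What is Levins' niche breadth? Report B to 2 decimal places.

Σpᵢ² = 0.10² + 0.18² + 0.10² + 0.37² + 0.02² + 0.23² = 0.0100 + 0.0324 + 0.0100 + 0.1369 + 0.0004 + 0.0529 = 0.2426
B = 1 / 0.2426 = 4.1220

4.12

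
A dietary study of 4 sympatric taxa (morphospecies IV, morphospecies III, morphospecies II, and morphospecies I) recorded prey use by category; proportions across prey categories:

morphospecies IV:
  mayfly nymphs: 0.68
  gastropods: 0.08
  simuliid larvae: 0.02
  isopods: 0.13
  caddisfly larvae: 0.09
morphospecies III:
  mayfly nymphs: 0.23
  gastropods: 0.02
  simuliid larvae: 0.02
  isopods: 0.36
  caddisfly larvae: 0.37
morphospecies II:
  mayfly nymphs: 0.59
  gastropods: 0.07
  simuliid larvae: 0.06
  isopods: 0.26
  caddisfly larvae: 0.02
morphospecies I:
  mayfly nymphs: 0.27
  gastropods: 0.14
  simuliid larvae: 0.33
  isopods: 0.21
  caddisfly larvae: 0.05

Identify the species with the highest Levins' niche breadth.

morphospecies I

Σp_IVᵢ² = 0.68² + 0.08² + 0.02² + 0.13² + 0.09² = 0.4624 + 0.0064 + 0.0004 + 0.0169 + 0.0081 = 0.4942
B_IV = 1 / 0.4942 = 2.0235
Σp_IIIᵢ² = 0.23² + 0.02² + 0.02² + 0.36² + 0.37² = 0.0529 + 0.0004 + 0.0004 + 0.1296 + 0.1369 = 0.3202
B_III = 1 / 0.3202 = 3.1230
Σp_IIᵢ² = 0.59² + 0.07² + 0.06² + 0.26² + 0.02² = 0.3481 + 0.0049 + 0.0036 + 0.0676 + 0.0004 = 0.4246
B_II = 1 / 0.4246 = 2.3552
Σp_Iᵢ² = 0.27² + 0.14² + 0.33² + 0.21² + 0.05² = 0.0729 + 0.0196 + 0.1089 + 0.0441 + 0.0025 = 0.2480
B_I = 1 / 0.2480 = 4.0323
Highest B → broadest niche (most generalist): morphospecies I (B = 4.03).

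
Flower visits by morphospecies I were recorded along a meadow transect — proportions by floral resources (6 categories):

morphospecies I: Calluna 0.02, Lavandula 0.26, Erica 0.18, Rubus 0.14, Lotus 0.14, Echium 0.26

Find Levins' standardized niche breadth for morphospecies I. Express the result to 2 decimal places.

Σpᵢ² = 0.02² + 0.26² + 0.18² + 0.14² + 0.14² + 0.26² = 0.0004 + 0.0676 + 0.0324 + 0.0196 + 0.0196 + 0.0676 = 0.2072
B = 1 / 0.2072 = 4.8263
Bₛ = (B − 1)/(n − 1) = (4.8263 − 1)/(6 − 1) = 3.8263/5 = 0.7653

0.77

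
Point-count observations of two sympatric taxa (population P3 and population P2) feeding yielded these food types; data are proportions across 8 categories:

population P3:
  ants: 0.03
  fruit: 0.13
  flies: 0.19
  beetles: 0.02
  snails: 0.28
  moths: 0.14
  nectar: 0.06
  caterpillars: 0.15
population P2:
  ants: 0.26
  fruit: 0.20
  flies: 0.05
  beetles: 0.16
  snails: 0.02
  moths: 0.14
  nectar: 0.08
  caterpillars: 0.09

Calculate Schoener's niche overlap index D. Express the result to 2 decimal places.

Σ|p₁ᵢ − p₂ᵢ| = 0.23 + 0.07 + 0.14 + 0.14 + 0.26 + 0.00 + 0.02 + 0.06 = 0.92
D = 1 − ½ × 0.92 = 1 − 0.460 = 0.5400

0.54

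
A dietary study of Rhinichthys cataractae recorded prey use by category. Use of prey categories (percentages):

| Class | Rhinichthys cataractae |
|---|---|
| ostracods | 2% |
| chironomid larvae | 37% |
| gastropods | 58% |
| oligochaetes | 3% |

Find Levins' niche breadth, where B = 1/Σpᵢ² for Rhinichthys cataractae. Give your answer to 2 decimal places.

Convert percentages to proportions (divide by 100).
Σpᵢ² = 0.02² + 0.37² + 0.58² + 0.03² = 0.0004 + 0.1369 + 0.3364 + 0.0009 = 0.4746
B = 1 / 0.4746 = 2.1070

2.11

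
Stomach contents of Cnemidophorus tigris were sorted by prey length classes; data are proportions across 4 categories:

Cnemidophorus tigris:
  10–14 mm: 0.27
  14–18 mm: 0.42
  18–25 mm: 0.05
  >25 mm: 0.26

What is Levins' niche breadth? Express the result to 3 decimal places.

3.131

Σpᵢ² = 0.27² + 0.42² + 0.05² + 0.26² = 0.0729 + 0.1764 + 0.0025 + 0.0676 = 0.3194
B = 1 / 0.3194 = 3.13087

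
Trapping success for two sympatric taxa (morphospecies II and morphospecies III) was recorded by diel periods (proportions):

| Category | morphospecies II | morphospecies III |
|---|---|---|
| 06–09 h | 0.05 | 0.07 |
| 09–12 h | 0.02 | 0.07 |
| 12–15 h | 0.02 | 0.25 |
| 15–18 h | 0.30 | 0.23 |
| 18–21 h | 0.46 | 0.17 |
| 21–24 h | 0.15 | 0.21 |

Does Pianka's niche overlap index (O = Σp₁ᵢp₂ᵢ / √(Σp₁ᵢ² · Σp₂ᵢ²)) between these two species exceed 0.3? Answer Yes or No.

Yes

Σ p₁ᵢp₂ᵢ = 0.0035 + 0.0014 + 0.0050 + 0.0690 + 0.0782 + 0.0315 = 0.1886
Σp_1ᵢ² = 0.05² + 0.02² + 0.02² + 0.30² + 0.46² + 0.15² = 0.0025 + 0.0004 + 0.0004 + 0.0900 + 0.2116 + 0.0225 = 0.3274
Σp_2ᵢ² = 0.07² + 0.07² + 0.25² + 0.23² + 0.17² + 0.21² = 0.0049 + 0.0049 + 0.0625 + 0.0529 + 0.0289 + 0.0441 = 0.1982
O = 0.1886 / √(0.3274 × 0.1982) = 0.1886 / 0.25474 = 0.7404
O = 0.7404 > 0.3 → Yes.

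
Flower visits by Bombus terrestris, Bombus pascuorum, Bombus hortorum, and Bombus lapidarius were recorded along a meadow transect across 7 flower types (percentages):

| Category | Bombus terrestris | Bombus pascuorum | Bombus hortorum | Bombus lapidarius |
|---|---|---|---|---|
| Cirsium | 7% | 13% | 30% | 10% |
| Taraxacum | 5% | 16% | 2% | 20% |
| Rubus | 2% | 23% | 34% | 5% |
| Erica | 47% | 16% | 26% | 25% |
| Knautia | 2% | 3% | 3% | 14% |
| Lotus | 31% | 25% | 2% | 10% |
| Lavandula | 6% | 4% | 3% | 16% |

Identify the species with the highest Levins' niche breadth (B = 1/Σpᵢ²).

Bombus lapidarius

Convert percentages to proportions (divide by 100).
Σp_terrᵢ² = 0.07² + 0.05² + 0.02² + 0.47² + 0.02² + 0.31² + 0.06² = 0.0049 + 0.0025 + 0.0004 + 0.2209 + 0.0004 + 0.0961 + 0.0036 = 0.3288
B_terr = 1 / 0.3288 = 3.0414
Σp_pascᵢ² = 0.13² + 0.16² + 0.23² + 0.16² + 0.03² + 0.25² + 0.04² = 0.0169 + 0.0256 + 0.0529 + 0.0256 + 0.0009 + 0.0625 + 0.0016 = 0.1860
B_pasc = 1 / 0.1860 = 5.3763
Σp_hortᵢ² = 0.30² + 0.02² + 0.34² + 0.26² + 0.03² + 0.02² + 0.03² = 0.0900 + 0.0004 + 0.1156 + 0.0676 + 0.0009 + 0.0004 + 0.0009 = 0.2758
B_hort = 1 / 0.2758 = 3.6258
Σp_lapiᵢ² = 0.10² + 0.20² + 0.05² + 0.25² + 0.14² + 0.10² + 0.16² = 0.0100 + 0.0400 + 0.0025 + 0.0625 + 0.0196 + 0.0100 + 0.0256 = 0.1702
B_lapi = 1 / 0.1702 = 5.8754
Highest B → broadest niche (most generalist): Bombus lapidarius (B = 5.88).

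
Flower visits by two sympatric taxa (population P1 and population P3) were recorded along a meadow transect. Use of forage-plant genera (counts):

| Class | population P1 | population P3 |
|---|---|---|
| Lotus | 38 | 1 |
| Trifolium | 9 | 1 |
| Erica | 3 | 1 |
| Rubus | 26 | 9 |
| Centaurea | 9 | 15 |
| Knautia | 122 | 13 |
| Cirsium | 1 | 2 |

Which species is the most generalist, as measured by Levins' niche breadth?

population P3

Proportions for population P1 (n=208): 38/208=0.1827, 9/208=0.0433, 3/208=0.0144, 26/208=0.1250, 9/208=0.0433, 122/208=0.5865, 1/208=0.0048
Proportions for population P3 (n=42): 1/42=0.0238, 1/42=0.0238, 1/42=0.0238, 9/42=0.2143, 15/42=0.3571, 13/42=0.3095, 2/42=0.0476
Σp_P1ᵢ² = 0.1827² + 0.0433² + 0.0144² + 0.1250² + 0.0433² + 0.5865² + 0.0048² = 0.033379 + 0.001875 + 0.000207 + 0.015625 + 0.001875 + 0.343982 + 0.000023 = 0.396966
B_P1 = 1 / 0.396966 = 2.5191
Σp_P3ᵢ² = 0.0238² + 0.0238² + 0.0238² + 0.2143² + 0.3571² + 0.3095² + 0.0476² = 0.000566 + 0.000566 + 0.000566 + 0.045924 + 0.127520 + 0.095790 + 0.002266 = 0.273198
B_P3 = 1 / 0.273198 = 3.6603
Highest B → broadest niche (most generalist): population P3 (B = 3.66).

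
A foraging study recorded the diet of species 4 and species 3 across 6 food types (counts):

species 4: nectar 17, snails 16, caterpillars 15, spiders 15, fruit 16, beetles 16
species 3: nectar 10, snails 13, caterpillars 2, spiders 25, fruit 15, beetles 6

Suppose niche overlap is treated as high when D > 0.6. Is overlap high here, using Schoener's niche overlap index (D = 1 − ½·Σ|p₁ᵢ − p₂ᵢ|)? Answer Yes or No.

Proportions for species 4 (n=95): 17/95=0.1789, 16/95=0.1684, 15/95=0.1579, 15/95=0.1579, 16/95=0.1684, 16/95=0.1684
Proportions for species 3 (n=71): 10/71=0.1408, 13/71=0.1831, 2/71=0.0282, 25/71=0.3521, 15/71=0.2113, 6/71=0.0845
Σ|p₁ᵢ − p₂ᵢ| = 0.0381 + 0.0147 + 0.1297 + 0.1942 + 0.0429 + 0.0839 = 0.5035
D = 1 − ½ × 0.5035 = 1 − 0.25175 = 0.74825
D = 0.74825 > 0.6 → Yes.

Yes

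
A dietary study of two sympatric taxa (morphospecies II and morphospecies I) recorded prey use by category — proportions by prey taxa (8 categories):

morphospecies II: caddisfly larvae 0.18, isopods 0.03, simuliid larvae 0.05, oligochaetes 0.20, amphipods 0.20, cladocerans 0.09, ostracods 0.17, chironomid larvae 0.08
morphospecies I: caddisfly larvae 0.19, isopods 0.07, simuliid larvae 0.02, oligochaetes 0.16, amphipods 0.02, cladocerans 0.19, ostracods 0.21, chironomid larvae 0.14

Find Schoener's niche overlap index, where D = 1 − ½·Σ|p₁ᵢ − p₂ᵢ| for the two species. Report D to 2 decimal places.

0.75

Σ|p₁ᵢ − p₂ᵢ| = 0.01 + 0.04 + 0.03 + 0.04 + 0.18 + 0.10 + 0.04 + 0.06 = 0.50
D = 1 − ½ × 0.50 = 1 − 0.250 = 0.7500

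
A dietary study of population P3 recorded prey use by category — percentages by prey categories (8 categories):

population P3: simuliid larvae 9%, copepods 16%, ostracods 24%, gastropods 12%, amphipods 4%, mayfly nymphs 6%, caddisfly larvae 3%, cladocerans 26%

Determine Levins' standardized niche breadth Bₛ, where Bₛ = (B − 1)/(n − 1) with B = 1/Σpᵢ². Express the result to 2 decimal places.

Convert percentages to proportions (divide by 100).
Σpᵢ² = 0.09² + 0.16² + 0.24² + 0.12² + 0.04² + 0.06² + 0.03² + 0.26² = 0.0081 + 0.0256 + 0.0576 + 0.0144 + 0.0016 + 0.0036 + 0.0009 + 0.0676 = 0.1794
B = 1 / 0.1794 = 5.5741
Bₛ = (B − 1)/(n − 1) = (5.5741 − 1)/(8 − 1) = 4.5741/7 = 0.6534

0.65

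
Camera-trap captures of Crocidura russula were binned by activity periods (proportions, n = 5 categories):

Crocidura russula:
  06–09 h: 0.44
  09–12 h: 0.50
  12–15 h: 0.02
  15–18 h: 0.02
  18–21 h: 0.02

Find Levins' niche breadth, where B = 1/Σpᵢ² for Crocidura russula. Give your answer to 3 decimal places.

Σpᵢ² = 0.44² + 0.50² + 0.02² + 0.02² + 0.02² = 0.1936 + 0.2500 + 0.0004 + 0.0004 + 0.0004 = 0.4448
B = 1 / 0.4448 = 2.24820

2.248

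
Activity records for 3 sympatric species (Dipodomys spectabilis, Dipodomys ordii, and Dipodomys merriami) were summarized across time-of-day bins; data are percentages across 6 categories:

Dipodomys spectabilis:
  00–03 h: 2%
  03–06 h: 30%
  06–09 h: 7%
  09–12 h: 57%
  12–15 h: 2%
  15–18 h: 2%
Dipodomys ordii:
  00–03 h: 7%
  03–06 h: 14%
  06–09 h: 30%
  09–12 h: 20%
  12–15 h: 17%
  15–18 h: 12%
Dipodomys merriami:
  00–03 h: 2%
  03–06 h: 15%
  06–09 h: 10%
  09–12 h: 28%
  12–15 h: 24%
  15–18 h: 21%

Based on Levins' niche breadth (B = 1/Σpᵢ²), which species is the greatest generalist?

Convert percentages to proportions (divide by 100).
Σp_specᵢ² = 0.02² + 0.30² + 0.07² + 0.57² + 0.02² + 0.02² = 0.0004 + 0.0900 + 0.0049 + 0.3249 + 0.0004 + 0.0004 = 0.4210
B_spec = 1 / 0.4210 = 2.3753
Σp_ordiᵢ² = 0.07² + 0.14² + 0.30² + 0.20² + 0.17² + 0.12² = 0.0049 + 0.0196 + 0.0900 + 0.0400 + 0.0289 + 0.0144 = 0.1978
B_ordi = 1 / 0.1978 = 5.0556
Σp_merrᵢ² = 0.02² + 0.15² + 0.10² + 0.28² + 0.24² + 0.21² = 0.0004 + 0.0225 + 0.0100 + 0.0784 + 0.0576 + 0.0441 = 0.2130
B_merr = 1 / 0.2130 = 4.6948
Highest B → broadest niche (most generalist): Dipodomys ordii (B = 5.06).

Dipodomys ordii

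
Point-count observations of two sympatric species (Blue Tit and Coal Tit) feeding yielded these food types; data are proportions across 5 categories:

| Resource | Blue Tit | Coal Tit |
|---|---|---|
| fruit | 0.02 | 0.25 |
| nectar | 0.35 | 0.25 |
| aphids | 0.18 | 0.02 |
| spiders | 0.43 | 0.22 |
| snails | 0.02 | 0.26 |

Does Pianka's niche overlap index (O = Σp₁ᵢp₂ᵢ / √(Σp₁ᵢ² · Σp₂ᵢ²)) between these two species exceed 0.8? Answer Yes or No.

Σ p₁ᵢp₂ᵢ = 0.0050 + 0.0875 + 0.0036 + 0.0946 + 0.0052 = 0.1959
Σp_1ᵢ² = 0.02² + 0.35² + 0.18² + 0.43² + 0.02² = 0.0004 + 0.1225 + 0.0324 + 0.1849 + 0.0004 = 0.3406
Σp_2ᵢ² = 0.25² + 0.25² + 0.02² + 0.22² + 0.26² = 0.0625 + 0.0625 + 0.0004 + 0.0484 + 0.0676 = 0.2414
O = 0.1959 / √(0.3406 × 0.2414) = 0.1959 / 0.28674 = 0.6832
O = 0.6832 < 0.8 → No.

No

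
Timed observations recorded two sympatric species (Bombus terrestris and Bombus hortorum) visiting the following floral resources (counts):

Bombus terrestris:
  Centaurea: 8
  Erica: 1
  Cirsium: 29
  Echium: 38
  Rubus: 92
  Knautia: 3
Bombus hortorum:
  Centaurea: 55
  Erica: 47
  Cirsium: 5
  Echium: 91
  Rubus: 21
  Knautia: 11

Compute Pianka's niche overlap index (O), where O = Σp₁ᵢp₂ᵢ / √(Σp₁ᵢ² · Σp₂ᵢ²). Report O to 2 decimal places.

Proportions for Bombus terrestris (n=171): 8/171=0.0468, 1/171=0.0058, 29/171=0.1696, 38/171=0.2222, 92/171=0.5380, 3/171=0.0175
Proportions for Bombus hortorum (n=230): 55/230=0.2391, 47/230=0.2043, 5/230=0.0217, 91/230=0.3957, 21/230=0.0913, 11/230=0.0478
Σ p₁ᵢp₂ᵢ = 0.011190 + 0.001185 + 0.003680 + 0.087925 + 0.049119 + 0.000837 = 0.153936
Σp_1ᵢ² = 0.0468² + 0.0058² + 0.1696² + 0.2222² + 0.5380² + 0.0175² = 0.002190 + 0.000034 + 0.028764 + 0.049373 + 0.289444 + 0.000306 = 0.370111
Σp_2ᵢ² = 0.2391² + 0.2043² + 0.0217² + 0.3957² + 0.0913² + 0.0478² = 0.057169 + 0.041738 + 0.000471 + 0.156578 + 0.008336 + 0.002285 = 0.266577
O = 0.153936 / √(0.370111 × 0.266577) = 0.153936 / 0.3141068 = 0.4901

0.49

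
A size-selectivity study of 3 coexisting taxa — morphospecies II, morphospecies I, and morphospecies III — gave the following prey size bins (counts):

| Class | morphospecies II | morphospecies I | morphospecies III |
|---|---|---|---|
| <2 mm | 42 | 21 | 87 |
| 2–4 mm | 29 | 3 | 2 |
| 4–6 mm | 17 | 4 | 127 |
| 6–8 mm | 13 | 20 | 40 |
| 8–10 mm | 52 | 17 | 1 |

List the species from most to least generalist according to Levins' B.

Proportions for morphospecies II (n=153): 42/153=0.2745, 29/153=0.1895, 17/153=0.1111, 13/153=0.0850, 52/153=0.3399
Proportions for morphospecies I (n=65): 21/65=0.3231, 3/65=0.0462, 4/65=0.0615, 20/65=0.3077, 17/65=0.2615
Proportions for morphospecies III (n=257): 87/257=0.3385, 2/257=0.0078, 127/257=0.4942, 40/257=0.1556, 1/257=0.0039
Σp_IIᵢ² = 0.2745² + 0.1895² + 0.1111² + 0.0850² + 0.3399² = 0.075350 + 0.035910 + 0.012343 + 0.007225 + 0.115532 = 0.246360
B_II = 1 / 0.246360 = 4.0591
Σp_Iᵢ² = 0.3231² + 0.0462² + 0.0615² + 0.3077² + 0.2615² = 0.104394 + 0.002134 + 0.003782 + 0.094679 + 0.068382 = 0.273371
B_I = 1 / 0.273371 = 3.6580
Σp_IIIᵢ² = 0.3385² + 0.0078² + 0.4942² + 0.1556² + 0.0039² = 0.114582 + 0.000061 + 0.244234 + 0.024211 + 0.000015 = 0.383103
B_III = 1 / 0.383103 = 2.6103
Ranking by B (broadest → narrowest): morphospecies II (4.06) > morphospecies I (3.66) > morphospecies III (2.61)

morphospecies II > morphospecies I > morphospecies III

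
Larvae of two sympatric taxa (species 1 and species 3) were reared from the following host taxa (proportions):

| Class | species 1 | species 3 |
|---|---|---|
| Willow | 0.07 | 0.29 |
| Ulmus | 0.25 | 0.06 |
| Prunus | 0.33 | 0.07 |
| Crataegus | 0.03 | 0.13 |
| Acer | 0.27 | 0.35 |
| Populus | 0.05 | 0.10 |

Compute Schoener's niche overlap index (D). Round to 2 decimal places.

Σ|p₁ᵢ − p₂ᵢ| = 0.22 + 0.19 + 0.26 + 0.10 + 0.08 + 0.05 = 0.90
D = 1 − ½ × 0.90 = 1 − 0.450 = 0.5500

0.55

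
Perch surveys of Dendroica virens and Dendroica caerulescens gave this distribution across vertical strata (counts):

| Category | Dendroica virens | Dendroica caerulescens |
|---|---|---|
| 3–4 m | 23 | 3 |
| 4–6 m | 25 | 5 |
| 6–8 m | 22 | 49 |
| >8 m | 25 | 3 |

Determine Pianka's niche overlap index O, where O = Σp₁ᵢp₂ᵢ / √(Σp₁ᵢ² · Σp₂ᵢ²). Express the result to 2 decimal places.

0.57

Proportions for Dendroica virens (n=95): 23/95=0.2421, 25/95=0.2632, 22/95=0.2316, 25/95=0.2632
Proportions for Dendroica caerulescens (n=60): 3/60=0.0500, 5/60=0.0833, 49/60=0.8167, 3/60=0.0500
Σ p₁ᵢp₂ᵢ = 0.012105 + 0.021925 + 0.189148 + 0.013160 = 0.236338
Σp_1ᵢ² = 0.2421² + 0.2632² + 0.2316² + 0.2632² = 0.058612 + 0.069274 + 0.053639 + 0.069274 = 0.250799
Σp_2ᵢ² = 0.0500² + 0.0833² + 0.8167² + 0.0500² = 0.002500 + 0.006939 + 0.666999 + 0.002500 = 0.678938
O = 0.236338 / √(0.250799 × 0.678938) = 0.236338 / 0.4126463 = 0.5727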